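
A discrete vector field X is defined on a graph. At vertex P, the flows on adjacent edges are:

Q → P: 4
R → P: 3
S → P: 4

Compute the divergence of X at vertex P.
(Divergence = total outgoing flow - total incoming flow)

Divergence = sum of outgoing flows = (-4) + (-3) + (-4) = -11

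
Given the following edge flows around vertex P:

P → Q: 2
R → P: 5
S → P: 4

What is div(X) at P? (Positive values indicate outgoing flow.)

Divergence = sum of outgoing flows = 2 + (-5) + (-4) = -7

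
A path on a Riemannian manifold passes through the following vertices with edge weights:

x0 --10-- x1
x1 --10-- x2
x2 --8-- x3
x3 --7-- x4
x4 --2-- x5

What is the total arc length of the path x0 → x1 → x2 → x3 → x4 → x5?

Arc length = 10 + 10 + 8 + 7 + 2 = 37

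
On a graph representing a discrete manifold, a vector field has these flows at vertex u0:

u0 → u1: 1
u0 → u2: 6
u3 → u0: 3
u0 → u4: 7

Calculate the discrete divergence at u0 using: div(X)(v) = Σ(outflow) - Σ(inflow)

Divergence = sum of outgoing flows = 1 + 6 + (-3) + 7 = 11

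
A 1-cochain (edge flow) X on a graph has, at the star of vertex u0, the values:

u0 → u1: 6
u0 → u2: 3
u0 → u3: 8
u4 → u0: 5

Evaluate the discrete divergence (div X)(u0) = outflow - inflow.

Divergence = sum of outgoing flows = 6 + 3 + 8 + (-5) = 12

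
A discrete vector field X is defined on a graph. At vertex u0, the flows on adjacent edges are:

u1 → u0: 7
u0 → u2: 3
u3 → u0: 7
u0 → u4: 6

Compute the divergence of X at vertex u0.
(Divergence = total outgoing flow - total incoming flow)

Divergence = sum of outgoing flows = (-7) + 3 + (-7) + 6 = -5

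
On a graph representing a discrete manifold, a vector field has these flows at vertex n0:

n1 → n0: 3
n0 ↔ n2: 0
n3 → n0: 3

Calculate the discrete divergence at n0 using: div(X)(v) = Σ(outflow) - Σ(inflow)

Divergence = sum of outgoing flows = (-3) + 0 + (-3) = -6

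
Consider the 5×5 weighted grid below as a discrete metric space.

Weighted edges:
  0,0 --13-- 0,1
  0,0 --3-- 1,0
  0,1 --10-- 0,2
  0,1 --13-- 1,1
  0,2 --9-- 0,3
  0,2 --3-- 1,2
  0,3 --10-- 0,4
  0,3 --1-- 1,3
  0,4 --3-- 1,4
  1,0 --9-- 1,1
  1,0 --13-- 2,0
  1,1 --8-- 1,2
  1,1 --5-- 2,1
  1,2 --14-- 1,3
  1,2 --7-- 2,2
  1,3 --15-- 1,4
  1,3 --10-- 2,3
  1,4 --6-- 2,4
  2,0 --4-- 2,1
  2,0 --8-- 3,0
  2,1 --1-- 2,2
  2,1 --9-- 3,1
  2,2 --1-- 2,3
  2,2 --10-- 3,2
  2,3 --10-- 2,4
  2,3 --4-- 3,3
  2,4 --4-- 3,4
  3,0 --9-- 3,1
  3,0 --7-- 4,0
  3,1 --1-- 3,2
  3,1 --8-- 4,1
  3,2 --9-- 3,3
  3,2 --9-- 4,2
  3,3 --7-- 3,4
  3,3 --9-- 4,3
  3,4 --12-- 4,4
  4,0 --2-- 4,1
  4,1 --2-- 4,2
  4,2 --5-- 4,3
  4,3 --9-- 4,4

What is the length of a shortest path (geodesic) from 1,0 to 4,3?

Shortest path: 1,0 → 1,1 → 2,1 → 2,2 → 2,3 → 3,3 → 4,3, total weight = 29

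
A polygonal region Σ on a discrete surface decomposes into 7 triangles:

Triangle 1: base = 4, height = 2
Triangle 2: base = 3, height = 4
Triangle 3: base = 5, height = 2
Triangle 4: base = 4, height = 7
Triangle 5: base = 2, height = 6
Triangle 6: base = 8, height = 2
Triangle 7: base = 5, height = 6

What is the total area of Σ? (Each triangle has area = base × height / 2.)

(1/2)×4×2 + (1/2)×3×4 + (1/2)×5×2 + (1/2)×4×7 + (1/2)×2×6 + (1/2)×8×2 + (1/2)×5×6 = 58.0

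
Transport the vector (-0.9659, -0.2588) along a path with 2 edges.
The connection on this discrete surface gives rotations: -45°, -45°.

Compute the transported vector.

Total rotation: (-45°) + (-45°) = -90°. Final vector: (-0.2588, 0.9659)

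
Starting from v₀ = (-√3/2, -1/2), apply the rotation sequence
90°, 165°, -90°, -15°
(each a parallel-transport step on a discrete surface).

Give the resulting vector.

Total rotation: 90° + 165° + (-90°) + (-15°) = 150°. Final vector: (1, 0)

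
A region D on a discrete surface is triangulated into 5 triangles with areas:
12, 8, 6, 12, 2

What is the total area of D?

12 + 8 + 6 + 12 + 2 = 40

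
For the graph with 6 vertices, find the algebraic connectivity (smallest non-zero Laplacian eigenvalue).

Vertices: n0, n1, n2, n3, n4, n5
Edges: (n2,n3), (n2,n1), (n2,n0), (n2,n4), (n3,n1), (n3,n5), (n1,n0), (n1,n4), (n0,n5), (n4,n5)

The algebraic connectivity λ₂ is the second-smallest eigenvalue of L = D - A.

Degrees: deg(n0) = 3, deg(n1) = 4, deg(n2) = 4, deg(n3) = 3, deg(n4) = 3, deg(n5) = 3.
L = D − A with rows/columns ordered (n0, n1, n2, n3, n4, n5):
  [ 3, -1, -1,  0,  0, -1]
  [-1,  4, -1, -1, -1,  0]
  [-1, -1,  4, -1, -1,  0]
  [ 0, -1, -1,  3,  0, -1]
  [ 0, -1, -1,  0,  3, -1]
  [-1,  0,  0, -1, -1,  3]
Characteristic polynomial: det(λI − L) = λ(λ − 3)³(λ − 5)(λ − 6).
Roots: λ = 0; (λ − 3) = 0 ⇒ λ = 3 (multiplicity 3); (λ − 5) = 0 ⇒ λ = 5; (λ − 6) = 0 ⇒ λ = 6.
(Check: the roots sum (with multiplicity) to 20, matching trace L = Σdeg = 2·10 = 20.)
Laplacian eigenvalues: [0.0, 3.0, 3.0, 3.0, 5.0, 6.0]. Algebraic connectivity (smallest non-zero eigenvalue) = 3.0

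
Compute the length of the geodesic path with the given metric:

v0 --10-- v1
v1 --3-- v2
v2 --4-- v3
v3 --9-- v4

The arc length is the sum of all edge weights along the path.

Arc length = 10 + 3 + 4 + 9 = 26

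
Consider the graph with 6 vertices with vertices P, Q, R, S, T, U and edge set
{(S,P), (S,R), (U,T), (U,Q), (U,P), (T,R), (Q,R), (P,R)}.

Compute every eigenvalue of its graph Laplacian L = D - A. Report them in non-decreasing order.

Degrees: deg(P) = 3, deg(Q) = 2, deg(R) = 4, deg(S) = 2, deg(T) = 2, deg(U) = 3.
L = D − A with rows/columns ordered (P, Q, R, S, T, U):
  [ 3,  0, -1, -1,  0, -1]
  [ 0,  2, -1,  0,  0, -1]
  [-1, -1,  4, -1, -1,  0]
  [-1,  0, -1,  2,  0,  0]
  [ 0,  0, -1,  0,  2, -1]
  [-1, -1,  0,  0, -1,  3]
Characteristic polynomial: det(λI − L) = λ(λ² − 7λ + 8)(λ − 2)(λ − 3)(λ − 4).
Roots: λ = 0; (λ² − 7λ + 8) = 0 ⇒ λ = (7 ± √17)/2 ≈ 1.4384, 5.5616; (λ − 2) = 0 ⇒ λ = 2; (λ − 3) = 0 ⇒ λ = 3; (λ − 4) = 0 ⇒ λ = 4.
(Check: the roots sum (with multiplicity) to 16, matching trace L = Σdeg = 2·8 = 16.)
Laplacian eigenvalues (increasing order): [0.0, 1.4384, 2.0, 3.0, 4.0, 5.5616]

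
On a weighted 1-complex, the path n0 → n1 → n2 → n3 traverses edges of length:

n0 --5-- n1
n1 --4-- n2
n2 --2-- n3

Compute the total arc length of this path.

Arc length = 5 + 4 + 2 = 11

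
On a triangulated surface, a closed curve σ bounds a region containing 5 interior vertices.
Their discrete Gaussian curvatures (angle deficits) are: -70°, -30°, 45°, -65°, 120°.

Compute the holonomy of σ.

Holonomy = total enclosed curvature = (-70°) + (-30°) + 45° + (-65°) + 120° = 0°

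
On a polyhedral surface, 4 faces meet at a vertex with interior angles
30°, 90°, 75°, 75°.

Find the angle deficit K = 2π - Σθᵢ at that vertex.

Sum of angles = 270°. K = 360° - 270° = 90°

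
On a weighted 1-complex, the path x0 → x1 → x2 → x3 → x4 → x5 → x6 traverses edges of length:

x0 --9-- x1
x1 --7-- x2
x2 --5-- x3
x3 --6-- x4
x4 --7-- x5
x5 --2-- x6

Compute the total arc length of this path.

Arc length = 9 + 7 + 5 + 6 + 7 + 2 = 36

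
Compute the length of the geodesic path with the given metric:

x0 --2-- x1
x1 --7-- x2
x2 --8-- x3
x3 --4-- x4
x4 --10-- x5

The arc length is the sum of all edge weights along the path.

Arc length = 2 + 7 + 8 + 4 + 10 = 31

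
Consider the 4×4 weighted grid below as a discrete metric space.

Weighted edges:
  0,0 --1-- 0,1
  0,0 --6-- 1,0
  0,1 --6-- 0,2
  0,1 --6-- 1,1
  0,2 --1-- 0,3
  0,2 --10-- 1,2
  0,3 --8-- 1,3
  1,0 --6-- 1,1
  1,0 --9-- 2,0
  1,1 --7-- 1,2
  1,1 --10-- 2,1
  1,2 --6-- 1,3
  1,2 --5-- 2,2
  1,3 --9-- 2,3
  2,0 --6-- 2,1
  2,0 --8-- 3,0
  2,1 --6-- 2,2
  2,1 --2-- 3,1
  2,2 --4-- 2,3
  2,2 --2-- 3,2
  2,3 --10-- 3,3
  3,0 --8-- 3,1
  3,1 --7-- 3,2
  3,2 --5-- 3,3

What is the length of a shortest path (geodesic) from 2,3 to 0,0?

Shortest path: 2,3 → 2,2 → 1,2 → 1,1 → 0,1 → 0,0, total weight = 23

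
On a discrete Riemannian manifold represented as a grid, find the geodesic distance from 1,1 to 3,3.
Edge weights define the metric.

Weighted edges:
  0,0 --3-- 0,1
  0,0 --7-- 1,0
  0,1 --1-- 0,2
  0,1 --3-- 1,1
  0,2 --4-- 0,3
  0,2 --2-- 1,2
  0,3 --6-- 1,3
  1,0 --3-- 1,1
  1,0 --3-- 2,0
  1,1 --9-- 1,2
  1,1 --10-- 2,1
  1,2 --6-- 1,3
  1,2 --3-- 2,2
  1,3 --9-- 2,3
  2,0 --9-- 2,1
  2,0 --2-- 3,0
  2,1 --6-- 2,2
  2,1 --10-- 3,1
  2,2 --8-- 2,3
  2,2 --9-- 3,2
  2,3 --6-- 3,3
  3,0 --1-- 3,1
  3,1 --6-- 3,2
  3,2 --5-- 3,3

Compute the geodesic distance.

Shortest path: 1,1 → 1,0 → 2,0 → 3,0 → 3,1 → 3,2 → 3,3, total weight = 20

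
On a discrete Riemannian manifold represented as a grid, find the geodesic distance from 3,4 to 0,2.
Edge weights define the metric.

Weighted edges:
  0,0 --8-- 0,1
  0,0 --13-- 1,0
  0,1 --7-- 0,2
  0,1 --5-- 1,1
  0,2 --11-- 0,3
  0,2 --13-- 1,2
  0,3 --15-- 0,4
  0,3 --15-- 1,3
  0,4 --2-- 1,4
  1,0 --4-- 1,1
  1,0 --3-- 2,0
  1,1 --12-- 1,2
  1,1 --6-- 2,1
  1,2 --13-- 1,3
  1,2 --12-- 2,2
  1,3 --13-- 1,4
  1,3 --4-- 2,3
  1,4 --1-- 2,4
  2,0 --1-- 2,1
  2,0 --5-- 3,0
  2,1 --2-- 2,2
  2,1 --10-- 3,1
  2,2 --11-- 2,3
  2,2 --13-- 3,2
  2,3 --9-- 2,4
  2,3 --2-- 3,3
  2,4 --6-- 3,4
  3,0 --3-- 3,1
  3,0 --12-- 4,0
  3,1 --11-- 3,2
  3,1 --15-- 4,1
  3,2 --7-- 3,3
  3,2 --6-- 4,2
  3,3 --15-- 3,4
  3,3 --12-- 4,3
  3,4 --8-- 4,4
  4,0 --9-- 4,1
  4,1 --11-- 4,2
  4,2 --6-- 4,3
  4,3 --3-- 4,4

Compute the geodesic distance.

Shortest path: 3,4 → 2,4 → 1,4 → 0,4 → 0,3 → 0,2, total weight = 35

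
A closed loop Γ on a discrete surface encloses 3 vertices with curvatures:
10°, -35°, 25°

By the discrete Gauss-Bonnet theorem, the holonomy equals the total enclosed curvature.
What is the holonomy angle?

Holonomy = total enclosed curvature = 10° + (-35°) + 25° = 0°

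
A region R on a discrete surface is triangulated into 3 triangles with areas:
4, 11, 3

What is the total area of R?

4 + 11 + 3 = 18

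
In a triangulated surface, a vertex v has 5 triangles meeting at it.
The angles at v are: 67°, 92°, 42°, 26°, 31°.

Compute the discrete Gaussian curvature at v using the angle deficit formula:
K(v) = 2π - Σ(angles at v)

Sum of angles = 258°. K = 360° - 258° = 102° = 17π/30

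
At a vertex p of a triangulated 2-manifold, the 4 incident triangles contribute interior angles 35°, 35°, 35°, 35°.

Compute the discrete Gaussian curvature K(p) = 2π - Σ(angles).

Sum of angles = 140°. K = 360° - 140° = 220° = 11π/9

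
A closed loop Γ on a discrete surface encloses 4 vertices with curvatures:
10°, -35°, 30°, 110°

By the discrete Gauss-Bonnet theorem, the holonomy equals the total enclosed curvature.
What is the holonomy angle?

Holonomy = total enclosed curvature = 10° + (-35°) + 30° + 110° = 115°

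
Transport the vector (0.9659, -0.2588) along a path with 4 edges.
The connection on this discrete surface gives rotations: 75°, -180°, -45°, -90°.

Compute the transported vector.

Total rotation: 75° + (-180°) + (-45°) + (-90°) = -240° ≡ 120° (mod 360°). Final vector: (-0.2588, 0.9659)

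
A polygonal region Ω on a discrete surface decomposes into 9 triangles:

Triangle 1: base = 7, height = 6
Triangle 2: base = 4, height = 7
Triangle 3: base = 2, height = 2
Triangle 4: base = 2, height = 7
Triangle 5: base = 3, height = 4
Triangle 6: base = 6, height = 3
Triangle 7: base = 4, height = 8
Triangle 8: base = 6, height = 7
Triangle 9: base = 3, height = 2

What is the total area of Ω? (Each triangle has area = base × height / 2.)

(1/2)×7×6 + (1/2)×4×7 + (1/2)×2×2 + (1/2)×2×7 + (1/2)×3×4 + (1/2)×6×3 + (1/2)×4×8 + (1/2)×6×7 + (1/2)×3×2 = 99.0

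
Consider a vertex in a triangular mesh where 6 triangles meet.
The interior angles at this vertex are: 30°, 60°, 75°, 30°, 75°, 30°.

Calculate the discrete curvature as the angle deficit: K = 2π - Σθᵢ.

Sum of angles = 300°. K = 360° - 300° = 60° = π/3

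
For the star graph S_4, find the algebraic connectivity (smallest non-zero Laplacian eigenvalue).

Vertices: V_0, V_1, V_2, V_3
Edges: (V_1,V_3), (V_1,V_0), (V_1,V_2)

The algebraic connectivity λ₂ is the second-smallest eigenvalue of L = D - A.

The star S_4 is the complete bipartite graph K_{1,3} (one hub of degree 3, 3 leaves of degree 1). The Laplacian spectrum of K_{p,q} is 0, p (multiplicity q−1), q (multiplicity p−1), p+q. With p = 1, q = 3: 0 once, 1 with multiplicity 2, and 4 once. (Check: trace L = sum of degrees = 6 = 2·1 + 4.)
Laplacian eigenvalues: [0.0, 1.0, 1.0, 4.0]. Algebraic connectivity (smallest non-zero eigenvalue) = 1.0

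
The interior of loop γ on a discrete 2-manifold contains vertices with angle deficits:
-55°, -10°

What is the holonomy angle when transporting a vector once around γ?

Holonomy = total enclosed curvature = (-55°) + (-10°) = -65°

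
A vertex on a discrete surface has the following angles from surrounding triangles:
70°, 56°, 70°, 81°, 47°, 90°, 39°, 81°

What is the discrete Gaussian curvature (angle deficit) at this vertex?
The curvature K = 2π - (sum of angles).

Sum of angles = 534°. K = 360° - 534° = -174° = -29π/30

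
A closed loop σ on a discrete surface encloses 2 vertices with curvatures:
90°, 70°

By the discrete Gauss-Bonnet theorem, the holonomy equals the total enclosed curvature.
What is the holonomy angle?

Holonomy = total enclosed curvature = 90° + 70° = 160°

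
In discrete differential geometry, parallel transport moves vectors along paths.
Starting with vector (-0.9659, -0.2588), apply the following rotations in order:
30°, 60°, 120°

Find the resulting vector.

Total rotation: 30° + 60° + 120° = 210° ≡ -150° (mod 360°). Final vector: (0.7071, 0.7071)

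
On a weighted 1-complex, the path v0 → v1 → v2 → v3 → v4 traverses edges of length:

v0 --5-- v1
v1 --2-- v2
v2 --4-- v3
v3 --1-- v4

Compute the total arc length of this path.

Arc length = 5 + 2 + 4 + 1 = 12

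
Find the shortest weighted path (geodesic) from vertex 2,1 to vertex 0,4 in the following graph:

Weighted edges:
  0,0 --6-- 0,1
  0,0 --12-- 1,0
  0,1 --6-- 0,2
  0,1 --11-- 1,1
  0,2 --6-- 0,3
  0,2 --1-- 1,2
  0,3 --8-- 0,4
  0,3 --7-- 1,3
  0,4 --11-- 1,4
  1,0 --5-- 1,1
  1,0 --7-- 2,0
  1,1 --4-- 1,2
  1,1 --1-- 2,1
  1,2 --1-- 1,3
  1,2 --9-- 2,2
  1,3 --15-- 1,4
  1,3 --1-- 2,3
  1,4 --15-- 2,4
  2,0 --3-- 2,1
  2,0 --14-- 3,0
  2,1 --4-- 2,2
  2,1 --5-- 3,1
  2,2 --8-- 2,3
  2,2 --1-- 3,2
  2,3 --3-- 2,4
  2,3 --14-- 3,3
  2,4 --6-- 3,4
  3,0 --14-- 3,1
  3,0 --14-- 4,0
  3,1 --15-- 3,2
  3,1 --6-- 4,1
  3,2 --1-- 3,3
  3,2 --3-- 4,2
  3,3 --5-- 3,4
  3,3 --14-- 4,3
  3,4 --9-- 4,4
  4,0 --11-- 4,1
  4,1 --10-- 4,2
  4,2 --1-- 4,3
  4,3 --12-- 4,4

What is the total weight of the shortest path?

Shortest path: 2,1 → 1,1 → 1,2 → 0,2 → 0,3 → 0,4, total weight = 20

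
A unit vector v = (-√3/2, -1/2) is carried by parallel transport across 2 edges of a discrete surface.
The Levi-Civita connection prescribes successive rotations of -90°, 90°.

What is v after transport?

Total rotation: (-90°) + 90° = 0°. Final vector: (-0.8660, -0.5000)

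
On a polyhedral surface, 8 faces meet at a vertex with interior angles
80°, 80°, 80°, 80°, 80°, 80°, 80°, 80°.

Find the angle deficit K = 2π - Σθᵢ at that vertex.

Sum of angles = 640°. K = 360° - 640° = -280°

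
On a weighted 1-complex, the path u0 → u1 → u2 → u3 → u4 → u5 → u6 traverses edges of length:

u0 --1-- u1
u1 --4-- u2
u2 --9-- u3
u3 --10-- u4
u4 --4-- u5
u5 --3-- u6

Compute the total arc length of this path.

Arc length = 1 + 4 + 9 + 10 + 4 + 3 = 31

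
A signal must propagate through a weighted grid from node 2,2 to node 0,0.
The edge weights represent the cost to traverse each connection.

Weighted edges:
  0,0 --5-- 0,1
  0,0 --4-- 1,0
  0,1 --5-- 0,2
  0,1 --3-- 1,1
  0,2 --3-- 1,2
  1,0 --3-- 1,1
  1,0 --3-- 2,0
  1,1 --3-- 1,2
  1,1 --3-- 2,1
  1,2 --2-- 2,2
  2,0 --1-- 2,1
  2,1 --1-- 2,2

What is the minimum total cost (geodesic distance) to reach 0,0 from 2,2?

Shortest path: 2,2 → 2,1 → 2,0 → 1,0 → 0,0, total weight = 9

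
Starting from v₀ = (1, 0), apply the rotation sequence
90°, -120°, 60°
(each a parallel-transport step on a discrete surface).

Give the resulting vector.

Total rotation: 90° + (-120°) + 60° = 30°. Final vector: (0.8660, 0.5000)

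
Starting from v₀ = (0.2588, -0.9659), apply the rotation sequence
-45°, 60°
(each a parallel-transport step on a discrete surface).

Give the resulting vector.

Total rotation: (-45°) + 60° = 15°. Final vector: (0.5000, -0.8660)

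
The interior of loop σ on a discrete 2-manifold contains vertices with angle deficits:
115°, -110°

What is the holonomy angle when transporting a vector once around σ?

Holonomy = total enclosed curvature = 115° + (-110°) = 5°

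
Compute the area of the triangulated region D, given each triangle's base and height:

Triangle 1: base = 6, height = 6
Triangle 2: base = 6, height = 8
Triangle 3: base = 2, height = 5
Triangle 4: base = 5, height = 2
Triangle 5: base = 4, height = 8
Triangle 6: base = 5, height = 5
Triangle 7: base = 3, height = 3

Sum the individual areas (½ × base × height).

(1/2)×6×6 + (1/2)×6×8 + (1/2)×2×5 + (1/2)×5×2 + (1/2)×4×8 + (1/2)×5×5 + (1/2)×3×3 = 85.0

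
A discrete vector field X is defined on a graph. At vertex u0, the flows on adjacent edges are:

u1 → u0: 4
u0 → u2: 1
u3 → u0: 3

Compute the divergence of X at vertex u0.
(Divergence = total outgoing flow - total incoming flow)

Divergence = sum of outgoing flows = (-4) + 1 + (-3) = -6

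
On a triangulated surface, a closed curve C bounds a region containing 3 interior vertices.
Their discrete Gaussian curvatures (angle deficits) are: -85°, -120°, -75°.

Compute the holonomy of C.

Holonomy = total enclosed curvature = (-85°) + (-120°) + (-75°) = -280°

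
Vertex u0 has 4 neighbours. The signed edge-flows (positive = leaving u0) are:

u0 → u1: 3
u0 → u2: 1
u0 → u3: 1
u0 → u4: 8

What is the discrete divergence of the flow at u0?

Divergence = sum of outgoing flows = 3 + 1 + 1 + 8 = 13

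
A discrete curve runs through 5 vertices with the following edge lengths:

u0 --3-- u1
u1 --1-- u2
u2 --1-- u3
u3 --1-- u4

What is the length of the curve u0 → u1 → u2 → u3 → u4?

Arc length = 3 + 1 + 1 + 1 = 6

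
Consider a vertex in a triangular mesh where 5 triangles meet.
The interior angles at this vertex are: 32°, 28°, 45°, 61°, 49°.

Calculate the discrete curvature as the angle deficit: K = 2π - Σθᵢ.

Sum of angles = 215°. K = 360° - 215° = 145° = 29π/36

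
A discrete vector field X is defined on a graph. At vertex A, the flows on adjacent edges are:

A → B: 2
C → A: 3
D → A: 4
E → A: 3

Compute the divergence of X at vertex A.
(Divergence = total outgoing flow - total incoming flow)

Divergence = sum of outgoing flows = 2 + (-3) + (-4) + (-3) = -8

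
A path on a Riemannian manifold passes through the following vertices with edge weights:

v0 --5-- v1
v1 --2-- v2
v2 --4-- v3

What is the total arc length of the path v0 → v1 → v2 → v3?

Arc length = 5 + 2 + 4 = 11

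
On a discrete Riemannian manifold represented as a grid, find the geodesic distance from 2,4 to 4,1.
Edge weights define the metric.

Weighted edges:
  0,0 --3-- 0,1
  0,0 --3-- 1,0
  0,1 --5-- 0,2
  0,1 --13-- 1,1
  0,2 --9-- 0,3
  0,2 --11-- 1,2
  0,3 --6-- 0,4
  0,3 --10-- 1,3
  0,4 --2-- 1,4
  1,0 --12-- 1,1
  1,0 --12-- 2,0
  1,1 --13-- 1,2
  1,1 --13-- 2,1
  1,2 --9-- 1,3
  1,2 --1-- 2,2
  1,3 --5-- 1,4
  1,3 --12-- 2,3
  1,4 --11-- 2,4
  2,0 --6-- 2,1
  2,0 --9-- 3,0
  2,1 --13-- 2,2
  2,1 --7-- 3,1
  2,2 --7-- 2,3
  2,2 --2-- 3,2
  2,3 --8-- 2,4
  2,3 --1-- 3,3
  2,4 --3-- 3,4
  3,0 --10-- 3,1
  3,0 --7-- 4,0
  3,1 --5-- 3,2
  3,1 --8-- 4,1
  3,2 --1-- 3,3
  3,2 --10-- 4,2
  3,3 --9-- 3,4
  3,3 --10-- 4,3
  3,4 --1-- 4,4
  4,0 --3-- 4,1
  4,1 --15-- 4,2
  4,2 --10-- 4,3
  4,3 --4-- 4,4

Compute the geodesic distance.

Shortest path: 2,4 → 2,3 → 3,3 → 3,2 → 3,1 → 4,1, total weight = 23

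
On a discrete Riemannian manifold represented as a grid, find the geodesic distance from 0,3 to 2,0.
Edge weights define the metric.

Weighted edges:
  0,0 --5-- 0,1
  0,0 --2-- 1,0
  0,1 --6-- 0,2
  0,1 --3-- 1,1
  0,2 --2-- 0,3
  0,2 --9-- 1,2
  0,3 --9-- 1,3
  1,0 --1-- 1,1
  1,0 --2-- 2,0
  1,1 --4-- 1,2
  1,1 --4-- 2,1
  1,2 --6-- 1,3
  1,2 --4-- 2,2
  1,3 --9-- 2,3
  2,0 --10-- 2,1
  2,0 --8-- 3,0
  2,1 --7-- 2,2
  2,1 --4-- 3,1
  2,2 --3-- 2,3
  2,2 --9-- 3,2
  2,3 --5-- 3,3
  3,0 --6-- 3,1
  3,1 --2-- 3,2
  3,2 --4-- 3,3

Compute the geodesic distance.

Shortest path: 0,3 → 0,2 → 0,1 → 1,1 → 1,0 → 2,0, total weight = 14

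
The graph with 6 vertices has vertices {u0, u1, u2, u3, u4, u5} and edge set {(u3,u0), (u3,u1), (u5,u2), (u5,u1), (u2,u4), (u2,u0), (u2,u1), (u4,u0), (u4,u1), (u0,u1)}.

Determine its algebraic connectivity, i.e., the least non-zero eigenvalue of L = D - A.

Degrees: deg(u0) = 4, deg(u1) = 5, deg(u2) = 4, deg(u3) = 2, deg(u4) = 3, deg(u5) = 2.
L = D − A with rows/columns ordered (u0, u1, u2, u3, u4, u5):
  [ 4, -1, -1, -1, -1,  0]
  [-1,  5, -1, -1, -1, -1]
  [-1, -1,  4,  0, -1, -1]
  [-1, -1,  0,  2,  0,  0]
  [-1, -1, -1,  0,  3,  0]
  [ 0, -1, -1,  0,  0,  2]
Characteristic polynomial: det(λI − L) = λ(λ² − 7λ + 9)(λ² − 7λ + 11)(λ − 6).
Roots: λ = 0; (λ² − 7λ + 9) = 0 ⇒ λ = (7 ± √13)/2 ≈ 1.6972, 5.3028; (λ² − 7λ + 11) = 0 ⇒ λ = (7 ± √5)/2 ≈ 2.382, 4.618; (λ − 6) = 0 ⇒ λ = 6.
(Check: the roots sum (with multiplicity) to 20, matching trace L = Σdeg = 2·10 = 20.)
Laplacian eigenvalues: [0.0, 1.6972, 2.382, 4.618, 5.3028, 6.0]. Algebraic connectivity (smallest non-zero eigenvalue) = 1.6972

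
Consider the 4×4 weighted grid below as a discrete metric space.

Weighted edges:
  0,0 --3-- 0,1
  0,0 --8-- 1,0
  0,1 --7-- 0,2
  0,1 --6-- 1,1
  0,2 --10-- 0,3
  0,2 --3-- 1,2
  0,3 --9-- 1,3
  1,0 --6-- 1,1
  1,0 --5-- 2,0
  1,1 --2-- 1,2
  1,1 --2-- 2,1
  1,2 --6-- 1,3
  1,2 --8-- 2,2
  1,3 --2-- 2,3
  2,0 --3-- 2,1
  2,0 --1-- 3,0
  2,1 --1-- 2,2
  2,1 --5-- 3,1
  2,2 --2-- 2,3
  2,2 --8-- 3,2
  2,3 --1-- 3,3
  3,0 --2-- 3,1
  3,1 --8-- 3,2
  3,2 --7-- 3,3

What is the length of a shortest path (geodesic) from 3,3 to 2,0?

Shortest path: 3,3 → 2,3 → 2,2 → 2,1 → 2,0, total weight = 7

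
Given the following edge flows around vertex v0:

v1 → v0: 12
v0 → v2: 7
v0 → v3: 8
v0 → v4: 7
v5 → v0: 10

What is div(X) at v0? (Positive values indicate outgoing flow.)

Divergence = sum of outgoing flows = (-12) + 7 + 8 + 7 + (-10) = 0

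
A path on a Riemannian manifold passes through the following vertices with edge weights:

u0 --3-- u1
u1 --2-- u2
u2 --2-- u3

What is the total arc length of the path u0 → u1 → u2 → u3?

Arc length = 3 + 2 + 2 = 7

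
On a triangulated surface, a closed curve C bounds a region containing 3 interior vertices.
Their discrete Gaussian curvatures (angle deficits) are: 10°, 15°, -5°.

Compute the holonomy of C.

Holonomy = total enclosed curvature = 10° + 15° + (-5°) = 20°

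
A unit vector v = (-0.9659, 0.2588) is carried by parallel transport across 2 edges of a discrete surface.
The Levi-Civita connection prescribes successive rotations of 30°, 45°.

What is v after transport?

Total rotation: 30° + 45° = 75°. Final vector: (-0.5000, -0.8660)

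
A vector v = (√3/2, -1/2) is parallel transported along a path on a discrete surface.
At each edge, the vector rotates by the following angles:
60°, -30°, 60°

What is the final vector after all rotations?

Total rotation: 60° + (-30°) + 60° = 90°. Final vector: (0.5000, 0.8660)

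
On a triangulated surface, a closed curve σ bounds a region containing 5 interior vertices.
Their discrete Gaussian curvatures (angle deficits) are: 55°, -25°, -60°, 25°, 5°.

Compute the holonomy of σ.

Holonomy = total enclosed curvature = 55° + (-25°) + (-60°) + 25° + 5° = 0°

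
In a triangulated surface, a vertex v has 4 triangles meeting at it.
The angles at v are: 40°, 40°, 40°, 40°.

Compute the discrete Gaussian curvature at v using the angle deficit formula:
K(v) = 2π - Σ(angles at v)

Sum of angles = 160°. K = 360° - 160° = 200°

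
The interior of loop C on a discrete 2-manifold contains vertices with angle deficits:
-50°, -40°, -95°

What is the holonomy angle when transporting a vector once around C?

Holonomy = total enclosed curvature = (-50°) + (-40°) + (-95°) = -185°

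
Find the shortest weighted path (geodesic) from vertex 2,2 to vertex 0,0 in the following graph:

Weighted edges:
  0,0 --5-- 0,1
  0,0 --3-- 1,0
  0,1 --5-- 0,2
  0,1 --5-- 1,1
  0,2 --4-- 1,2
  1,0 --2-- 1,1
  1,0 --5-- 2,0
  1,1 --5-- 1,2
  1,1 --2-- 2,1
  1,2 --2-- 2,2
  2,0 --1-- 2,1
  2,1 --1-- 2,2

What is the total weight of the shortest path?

Shortest path: 2,2 → 2,1 → 1,1 → 1,0 → 0,0, total weight = 8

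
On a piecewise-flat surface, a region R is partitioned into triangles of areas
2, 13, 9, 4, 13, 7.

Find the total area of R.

2 + 13 + 9 + 4 + 13 + 7 = 48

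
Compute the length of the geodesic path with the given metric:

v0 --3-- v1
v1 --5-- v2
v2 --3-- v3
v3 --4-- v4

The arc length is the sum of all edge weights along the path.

Arc length = 3 + 5 + 3 + 4 = 15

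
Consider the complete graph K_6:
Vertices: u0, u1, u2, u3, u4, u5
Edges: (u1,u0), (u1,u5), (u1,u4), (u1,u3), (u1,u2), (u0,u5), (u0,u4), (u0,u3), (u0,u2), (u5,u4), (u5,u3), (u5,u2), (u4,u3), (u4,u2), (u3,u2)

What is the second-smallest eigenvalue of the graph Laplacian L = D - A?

For the complete graph K_n, L = nI − J (J = all-ones matrix). J has eigenvalues n (once, eigenvector 𝟙) and 0 (multiplicity n−1), so L has eigenvalues 0 (once) and n (multiplicity n−1). Here n = 6: eigenvalue 0 once and 6 with multiplicity 5.
Laplacian eigenvalues: [0.0, 6.0, 6.0, 6.0, 6.0, 6.0]. Algebraic connectivity (smallest non-zero eigenvalue) = 6.0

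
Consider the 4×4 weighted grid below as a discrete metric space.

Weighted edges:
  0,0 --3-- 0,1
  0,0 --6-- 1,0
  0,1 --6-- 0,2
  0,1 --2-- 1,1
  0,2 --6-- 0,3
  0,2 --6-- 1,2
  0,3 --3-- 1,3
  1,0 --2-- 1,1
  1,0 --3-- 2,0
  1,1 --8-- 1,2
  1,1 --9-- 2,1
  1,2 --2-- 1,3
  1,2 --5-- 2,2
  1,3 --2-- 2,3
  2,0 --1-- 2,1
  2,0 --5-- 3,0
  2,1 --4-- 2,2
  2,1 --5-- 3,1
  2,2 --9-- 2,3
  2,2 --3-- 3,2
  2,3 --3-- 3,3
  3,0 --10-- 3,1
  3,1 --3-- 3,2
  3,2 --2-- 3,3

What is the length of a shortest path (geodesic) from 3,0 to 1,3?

Shortest path: 3,0 → 2,0 → 2,1 → 2,2 → 1,2 → 1,3, total weight = 17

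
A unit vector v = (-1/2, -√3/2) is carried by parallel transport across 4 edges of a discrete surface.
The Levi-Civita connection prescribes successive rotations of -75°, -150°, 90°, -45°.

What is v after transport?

Total rotation: (-75°) + (-150°) + 90° + (-45°) = -180° ≡ 180° (mod 360°). Final vector: (0.5000, 0.8660)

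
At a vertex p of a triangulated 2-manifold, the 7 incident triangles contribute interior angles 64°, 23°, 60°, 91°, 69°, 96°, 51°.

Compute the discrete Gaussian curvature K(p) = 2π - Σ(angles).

Sum of angles = 454°. K = 360° - 454° = -94° = -47π/90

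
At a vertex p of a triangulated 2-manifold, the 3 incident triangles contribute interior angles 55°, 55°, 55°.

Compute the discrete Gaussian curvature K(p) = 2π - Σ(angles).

Sum of angles = 165°. K = 360° - 165° = 195°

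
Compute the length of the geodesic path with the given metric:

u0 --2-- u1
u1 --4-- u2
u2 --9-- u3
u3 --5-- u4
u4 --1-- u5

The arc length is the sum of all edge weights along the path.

Arc length = 2 + 4 + 9 + 5 + 1 = 21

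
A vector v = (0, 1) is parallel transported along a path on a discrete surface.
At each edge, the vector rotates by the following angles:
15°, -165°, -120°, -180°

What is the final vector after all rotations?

Total rotation: 15° + (-165°) + (-120°) + (-180°) = -450° ≡ -90° (mod 360°). Final vector: (1, 0)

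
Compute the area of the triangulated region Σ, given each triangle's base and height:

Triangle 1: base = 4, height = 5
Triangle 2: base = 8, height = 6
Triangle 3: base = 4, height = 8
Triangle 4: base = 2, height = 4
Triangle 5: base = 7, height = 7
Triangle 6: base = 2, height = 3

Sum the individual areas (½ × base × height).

(1/2)×4×5 + (1/2)×8×6 + (1/2)×4×8 + (1/2)×2×4 + (1/2)×7×7 + (1/2)×2×3 = 81.5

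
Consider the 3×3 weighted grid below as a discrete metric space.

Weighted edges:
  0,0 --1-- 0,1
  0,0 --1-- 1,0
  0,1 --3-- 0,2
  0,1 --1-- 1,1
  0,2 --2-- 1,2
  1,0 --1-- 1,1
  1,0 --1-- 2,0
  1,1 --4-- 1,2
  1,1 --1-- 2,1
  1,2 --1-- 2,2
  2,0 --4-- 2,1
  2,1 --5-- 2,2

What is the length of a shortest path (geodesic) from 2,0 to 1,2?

Shortest path: 2,0 → 1,0 → 1,1 → 1,2, total weight = 6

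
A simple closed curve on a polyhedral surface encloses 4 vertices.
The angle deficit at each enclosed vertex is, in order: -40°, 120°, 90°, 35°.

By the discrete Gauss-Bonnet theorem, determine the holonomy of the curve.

Holonomy = total enclosed curvature = (-40°) + 120° + 90° + 35° = 205°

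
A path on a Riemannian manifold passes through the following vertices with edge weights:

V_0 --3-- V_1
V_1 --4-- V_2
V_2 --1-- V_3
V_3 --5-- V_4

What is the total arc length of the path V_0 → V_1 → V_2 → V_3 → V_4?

Arc length = 3 + 4 + 1 + 5 = 13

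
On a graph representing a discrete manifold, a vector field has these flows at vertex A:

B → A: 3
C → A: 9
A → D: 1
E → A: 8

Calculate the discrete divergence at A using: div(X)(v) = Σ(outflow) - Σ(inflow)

Divergence = sum of outgoing flows = (-3) + (-9) + 1 + (-8) = -19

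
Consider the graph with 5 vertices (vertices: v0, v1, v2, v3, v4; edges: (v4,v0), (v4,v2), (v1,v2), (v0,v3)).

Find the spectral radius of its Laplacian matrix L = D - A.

Degrees: deg(v0) = 2, deg(v1) = 1, deg(v2) = 2, deg(v3) = 1, deg(v4) = 2.
L = D − A with rows/columns ordered (v0, v1, v2, v3, v4):
  [ 2,  0,  0, -1, -1]
  [ 0,  1, -1,  0,  0]
  [ 0, -1,  2,  0, -1]
  [-1,  0,  0,  1,  0]
  [-1,  0, -1,  0,  2]
Characteristic polynomial: det(λI − L) = λ(λ² − 3λ + 1)(λ² − 5λ + 5).
Roots: λ = 0; (λ² − 3λ + 1) = 0 ⇒ λ = (3 ± √5)/2 ≈ 0.382, 2.618; (λ² − 5λ + 5) = 0 ⇒ λ = (5 ± √5)/2 ≈ 1.382, 3.618.
(Check: the roots sum (with multiplicity) to 8, matching trace L = Σdeg = 2·4 = 8.)
Laplacian eigenvalues: [0.0, 0.382, 1.382, 2.618, 3.618]. Largest eigenvalue (spectral radius) = 3.618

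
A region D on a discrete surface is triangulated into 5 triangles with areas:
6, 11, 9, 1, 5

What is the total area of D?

6 + 11 + 9 + 1 + 5 = 32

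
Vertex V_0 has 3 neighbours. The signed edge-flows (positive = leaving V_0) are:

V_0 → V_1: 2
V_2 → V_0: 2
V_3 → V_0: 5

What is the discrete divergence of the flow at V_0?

Divergence = sum of outgoing flows = 2 + (-2) + (-5) = -5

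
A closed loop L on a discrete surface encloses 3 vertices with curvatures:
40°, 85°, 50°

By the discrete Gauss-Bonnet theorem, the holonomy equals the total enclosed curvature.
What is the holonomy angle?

Holonomy = total enclosed curvature = 40° + 85° + 50° = 175°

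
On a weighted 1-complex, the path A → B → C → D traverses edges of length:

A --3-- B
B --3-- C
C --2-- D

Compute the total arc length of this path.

Arc length = 3 + 3 + 2 = 8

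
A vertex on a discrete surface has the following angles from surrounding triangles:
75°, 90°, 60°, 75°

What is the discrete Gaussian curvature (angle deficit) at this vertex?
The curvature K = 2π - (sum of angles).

Sum of angles = 300°. K = 360° - 300° = 60° = π/3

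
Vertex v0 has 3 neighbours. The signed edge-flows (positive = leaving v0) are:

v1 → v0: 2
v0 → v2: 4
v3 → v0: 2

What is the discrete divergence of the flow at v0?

Divergence = sum of outgoing flows = (-2) + 4 + (-2) = 0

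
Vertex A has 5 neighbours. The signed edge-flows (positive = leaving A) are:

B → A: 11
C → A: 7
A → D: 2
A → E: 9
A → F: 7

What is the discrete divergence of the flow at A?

Divergence = sum of outgoing flows = (-11) + (-7) + 2 + 9 + 7 = 0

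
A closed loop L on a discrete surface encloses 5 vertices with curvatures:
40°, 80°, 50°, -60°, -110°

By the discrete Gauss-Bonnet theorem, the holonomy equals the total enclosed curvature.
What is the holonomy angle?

Holonomy = total enclosed curvature = 40° + 80° + 50° + (-60°) + (-110°) = 0°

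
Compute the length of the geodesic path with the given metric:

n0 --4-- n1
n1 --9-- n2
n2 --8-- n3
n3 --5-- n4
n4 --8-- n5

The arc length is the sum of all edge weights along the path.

Arc length = 4 + 9 + 8 + 5 + 8 = 34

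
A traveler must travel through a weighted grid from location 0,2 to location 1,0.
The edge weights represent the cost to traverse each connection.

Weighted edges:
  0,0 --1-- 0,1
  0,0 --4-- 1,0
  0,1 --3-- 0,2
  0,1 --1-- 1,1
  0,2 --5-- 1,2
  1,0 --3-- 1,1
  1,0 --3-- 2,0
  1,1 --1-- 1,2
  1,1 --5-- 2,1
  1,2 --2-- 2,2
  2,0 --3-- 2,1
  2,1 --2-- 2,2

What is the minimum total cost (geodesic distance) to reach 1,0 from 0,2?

Shortest path: 0,2 → 0,1 → 1,1 → 1,0, total weight = 7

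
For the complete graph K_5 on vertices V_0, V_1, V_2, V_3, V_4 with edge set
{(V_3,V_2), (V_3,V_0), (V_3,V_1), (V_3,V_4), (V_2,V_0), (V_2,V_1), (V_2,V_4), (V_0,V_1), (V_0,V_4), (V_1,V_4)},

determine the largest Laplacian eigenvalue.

For the complete graph K_n, L = nI − J (J = all-ones matrix). J has eigenvalues n (once, eigenvector 𝟙) and 0 (multiplicity n−1), so L has eigenvalues 0 (once) and n (multiplicity n−1). Here n = 5: eigenvalue 0 once and 5 with multiplicity 4.
Laplacian eigenvalues: [0.0, 5.0, 5.0, 5.0, 5.0]. Largest eigenvalue (spectral radius) = 5.0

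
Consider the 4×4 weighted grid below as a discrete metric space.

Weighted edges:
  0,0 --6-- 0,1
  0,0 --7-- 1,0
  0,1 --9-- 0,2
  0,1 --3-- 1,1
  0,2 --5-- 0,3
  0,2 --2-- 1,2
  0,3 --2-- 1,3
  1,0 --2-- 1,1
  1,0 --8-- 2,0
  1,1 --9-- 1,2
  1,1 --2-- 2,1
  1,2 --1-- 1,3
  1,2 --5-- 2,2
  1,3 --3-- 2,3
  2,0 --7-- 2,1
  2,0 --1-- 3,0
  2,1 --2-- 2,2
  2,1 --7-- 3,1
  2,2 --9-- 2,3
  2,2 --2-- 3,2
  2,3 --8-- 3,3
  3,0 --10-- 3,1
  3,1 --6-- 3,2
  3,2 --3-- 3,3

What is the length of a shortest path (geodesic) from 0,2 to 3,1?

Shortest path: 0,2 → 1,2 → 2,2 → 3,2 → 3,1, total weight = 15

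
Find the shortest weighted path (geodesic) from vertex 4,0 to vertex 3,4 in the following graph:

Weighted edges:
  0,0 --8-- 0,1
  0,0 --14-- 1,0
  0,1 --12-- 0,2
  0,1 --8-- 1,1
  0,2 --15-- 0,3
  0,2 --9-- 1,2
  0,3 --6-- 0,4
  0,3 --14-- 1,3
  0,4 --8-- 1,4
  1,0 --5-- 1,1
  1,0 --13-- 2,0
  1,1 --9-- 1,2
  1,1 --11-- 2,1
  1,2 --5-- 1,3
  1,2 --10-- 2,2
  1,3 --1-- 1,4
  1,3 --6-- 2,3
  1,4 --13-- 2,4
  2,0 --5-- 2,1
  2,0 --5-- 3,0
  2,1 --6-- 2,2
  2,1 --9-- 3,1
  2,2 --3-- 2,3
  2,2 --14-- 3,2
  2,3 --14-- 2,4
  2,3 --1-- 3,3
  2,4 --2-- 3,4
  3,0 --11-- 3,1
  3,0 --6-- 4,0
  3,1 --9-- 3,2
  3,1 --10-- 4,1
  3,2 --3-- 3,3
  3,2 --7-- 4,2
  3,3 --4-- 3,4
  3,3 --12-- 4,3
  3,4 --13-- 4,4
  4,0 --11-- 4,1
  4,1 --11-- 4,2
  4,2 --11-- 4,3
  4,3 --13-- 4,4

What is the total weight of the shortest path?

Shortest path: 4,0 → 3,0 → 2,0 → 2,1 → 2,2 → 2,3 → 3,3 → 3,4, total weight = 30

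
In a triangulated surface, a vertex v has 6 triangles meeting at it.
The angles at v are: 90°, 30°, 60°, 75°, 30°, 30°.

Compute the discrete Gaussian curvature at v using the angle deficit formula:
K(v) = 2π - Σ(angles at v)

Sum of angles = 315°. K = 360° - 315° = 45°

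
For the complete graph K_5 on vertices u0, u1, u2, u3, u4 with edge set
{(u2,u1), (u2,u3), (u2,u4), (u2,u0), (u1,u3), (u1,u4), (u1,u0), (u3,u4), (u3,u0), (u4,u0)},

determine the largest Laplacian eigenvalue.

For the complete graph K_n, L = nI − J (J = all-ones matrix). J has eigenvalues n (once, eigenvector 𝟙) and 0 (multiplicity n−1), so L has eigenvalues 0 (once) and n (multiplicity n−1). Here n = 5: eigenvalue 0 once and 5 with multiplicity 4.
Laplacian eigenvalues: [0.0, 5.0, 5.0, 5.0, 5.0]. Largest eigenvalue (spectral radius) = 5.0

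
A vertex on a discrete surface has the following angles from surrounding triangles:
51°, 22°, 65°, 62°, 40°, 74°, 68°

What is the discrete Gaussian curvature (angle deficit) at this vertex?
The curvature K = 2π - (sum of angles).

Sum of angles = 382°. K = 360° - 382° = -22° = -11π/90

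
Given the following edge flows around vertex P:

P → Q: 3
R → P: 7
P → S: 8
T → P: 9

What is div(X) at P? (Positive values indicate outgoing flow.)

Divergence = sum of outgoing flows = 3 + (-7) + 8 + (-9) = -5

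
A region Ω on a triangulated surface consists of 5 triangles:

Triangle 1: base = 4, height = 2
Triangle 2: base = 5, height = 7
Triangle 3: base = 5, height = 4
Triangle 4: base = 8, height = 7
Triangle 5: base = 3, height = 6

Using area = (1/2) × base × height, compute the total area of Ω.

(1/2)×4×2 + (1/2)×5×7 + (1/2)×5×4 + (1/2)×8×7 + (1/2)×3×6 = 68.5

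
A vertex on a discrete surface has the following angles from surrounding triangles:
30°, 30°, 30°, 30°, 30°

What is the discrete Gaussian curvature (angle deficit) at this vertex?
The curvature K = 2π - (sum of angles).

Sum of angles = 150°. K = 360° - 150° = 210°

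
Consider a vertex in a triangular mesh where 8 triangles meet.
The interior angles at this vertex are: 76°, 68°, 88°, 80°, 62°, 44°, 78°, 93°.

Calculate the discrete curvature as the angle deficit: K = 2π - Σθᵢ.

Sum of angles = 589°. K = 360° - 589° = -229° = -229π/180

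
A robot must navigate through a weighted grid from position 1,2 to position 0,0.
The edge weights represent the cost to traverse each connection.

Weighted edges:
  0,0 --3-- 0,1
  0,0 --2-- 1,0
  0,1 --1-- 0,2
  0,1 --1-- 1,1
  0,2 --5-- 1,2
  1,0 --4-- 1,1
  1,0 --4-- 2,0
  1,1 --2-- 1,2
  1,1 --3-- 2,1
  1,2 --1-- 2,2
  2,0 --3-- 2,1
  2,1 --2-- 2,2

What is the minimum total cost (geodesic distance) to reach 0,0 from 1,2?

Shortest path: 1,2 → 1,1 → 0,1 → 0,0, total weight = 6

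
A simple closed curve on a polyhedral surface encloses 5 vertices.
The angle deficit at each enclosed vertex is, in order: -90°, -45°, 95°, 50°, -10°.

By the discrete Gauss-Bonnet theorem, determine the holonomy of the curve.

Holonomy = total enclosed curvature = (-90°) + (-45°) + 95° + 50° + (-10°) = 0°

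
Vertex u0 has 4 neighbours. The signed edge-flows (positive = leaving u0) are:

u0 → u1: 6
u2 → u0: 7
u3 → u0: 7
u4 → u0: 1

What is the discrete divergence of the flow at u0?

Divergence = sum of outgoing flows = 6 + (-7) + (-7) + (-1) = -9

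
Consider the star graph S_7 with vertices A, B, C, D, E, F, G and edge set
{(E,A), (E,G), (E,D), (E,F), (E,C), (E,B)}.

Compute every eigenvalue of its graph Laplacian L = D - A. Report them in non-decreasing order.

The star S_7 is the complete bipartite graph K_{1,6} (one hub of degree 6, 6 leaves of degree 1). The Laplacian spectrum of K_{p,q} is 0, p (multiplicity q−1), q (multiplicity p−1), p+q. With p = 1, q = 6: 0 once, 1 with multiplicity 5, and 7 once. (Check: trace L = sum of degrees = 12 = 5·1 + 7.)
Laplacian eigenvalues (increasing order): [0.0, 1.0, 1.0, 1.0, 1.0, 1.0, 7.0]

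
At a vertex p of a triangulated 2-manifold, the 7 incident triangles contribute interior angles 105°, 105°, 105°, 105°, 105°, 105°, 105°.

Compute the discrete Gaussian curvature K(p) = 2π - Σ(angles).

Sum of angles = 735°. K = 360° - 735° = -375°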